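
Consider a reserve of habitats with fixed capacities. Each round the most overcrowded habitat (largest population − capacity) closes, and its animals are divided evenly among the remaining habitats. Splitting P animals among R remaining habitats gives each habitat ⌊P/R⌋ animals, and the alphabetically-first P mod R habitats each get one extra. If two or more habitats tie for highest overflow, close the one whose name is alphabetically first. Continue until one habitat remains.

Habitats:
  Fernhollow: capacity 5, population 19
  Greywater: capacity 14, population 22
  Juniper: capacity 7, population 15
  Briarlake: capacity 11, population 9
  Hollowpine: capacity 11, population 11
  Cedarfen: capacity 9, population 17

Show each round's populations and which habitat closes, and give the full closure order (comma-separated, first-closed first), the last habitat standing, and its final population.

Round 1: Briarlake=9 Cedarfen=17 Fernhollow=19 Greywater=22 Hollowpine=11 Juniper=15 → close Fernhollow (overflow 14)
  19÷5 = 3 each, +1 to first 4
Round 2: Briarlake=13 Cedarfen=21 Greywater=26 Hollowpine=15 Juniper=18 → close Cedarfen (overflow 12)
  21÷4 = 5 each, +1 to first 1
Round 3: Briarlake=19 Greywater=31 Hollowpine=20 Juniper=23 → close Greywater (overflow 17)
  31÷3 = 10 each, +1 to first 1
Round 4: Briarlake=30 Hollowpine=30 Juniper=33 → close Juniper (overflow 26)
  33÷2 = 16 each, +1 to first 1
Round 5: Briarlake=47 Hollowpine=46 → close Briarlake (overflow 36)
  47÷1 = 47 each, +1 to first 0

Closure order: Fernhollow, Cedarfen, Greywater, Juniper, Briarlake
Last habitat: Hollowpine with 93 animals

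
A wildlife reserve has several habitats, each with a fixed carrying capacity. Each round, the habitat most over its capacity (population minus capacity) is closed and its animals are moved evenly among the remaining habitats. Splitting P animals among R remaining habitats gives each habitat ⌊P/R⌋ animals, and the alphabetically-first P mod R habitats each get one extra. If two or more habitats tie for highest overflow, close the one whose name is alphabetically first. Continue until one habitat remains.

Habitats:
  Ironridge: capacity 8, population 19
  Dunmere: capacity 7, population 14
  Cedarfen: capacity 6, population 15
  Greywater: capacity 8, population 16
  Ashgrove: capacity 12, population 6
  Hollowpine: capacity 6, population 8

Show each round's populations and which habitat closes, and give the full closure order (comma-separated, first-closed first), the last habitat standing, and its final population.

Round 1: Ashgrove=6 Cedarfen=15 Dunmere=14 Greywater=16 Hollowpine=8 Ironridge=19 → close Ironridge (overflow 11)
  19÷5 = 3 each, +1 to first 4
Round 2: Ashgrove=10 Cedarfen=19 Dunmere=18 Greywater=20 Hollowpine=11 → close Cedarfen (overflow 13)
  19÷4 = 4 each, +1 to first 3
Round 3: Ashgrove=15 Dunmere=23 Greywater=25 Hollowpine=15 → close Greywater (overflow 17)
  25÷3 = 8 each, +1 to first 1
Round 4: Ashgrove=24 Dunmere=31 Hollowpine=23 → close Dunmere (overflow 24)
  31÷2 = 15 each, +1 to first 1
Round 5: Ashgrove=40 Hollowpine=38 → close Hollowpine (overflow 32)
  38÷1 = 38 each, +1 to first 0

Closure order: Ironridge, Cedarfen, Greywater, Dunmere, Hollowpine
Last habitat: Ashgrove with 78 animals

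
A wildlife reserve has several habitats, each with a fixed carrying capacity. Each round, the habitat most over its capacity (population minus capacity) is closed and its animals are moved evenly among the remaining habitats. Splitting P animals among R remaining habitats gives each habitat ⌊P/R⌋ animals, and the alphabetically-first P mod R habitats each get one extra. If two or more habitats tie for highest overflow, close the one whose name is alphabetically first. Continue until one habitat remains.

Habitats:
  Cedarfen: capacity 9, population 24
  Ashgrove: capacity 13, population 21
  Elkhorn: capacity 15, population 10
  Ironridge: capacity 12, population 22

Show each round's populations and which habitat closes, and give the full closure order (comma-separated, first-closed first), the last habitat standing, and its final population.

Closure order: Cedarfen, Ironridge, Ashgrove
Last habitat: Elkhorn with 77 animals

Round 1: Ashgrove=21 Cedarfen=24 Elkhorn=10 Ironridge=22 → close Cedarfen (overflow 15)
  24÷3 = 8 each, +1 to first 0
Round 2: Ashgrove=29 Elkhorn=18 Ironridge=30 → close Ironridge (overflow 18)
  30÷2 = 15 each, +1 to first 0
Round 3: Ashgrove=44 Elkhorn=33 → close Ashgrove (overflow 31)
  44÷1 = 44 each, +1 to first 0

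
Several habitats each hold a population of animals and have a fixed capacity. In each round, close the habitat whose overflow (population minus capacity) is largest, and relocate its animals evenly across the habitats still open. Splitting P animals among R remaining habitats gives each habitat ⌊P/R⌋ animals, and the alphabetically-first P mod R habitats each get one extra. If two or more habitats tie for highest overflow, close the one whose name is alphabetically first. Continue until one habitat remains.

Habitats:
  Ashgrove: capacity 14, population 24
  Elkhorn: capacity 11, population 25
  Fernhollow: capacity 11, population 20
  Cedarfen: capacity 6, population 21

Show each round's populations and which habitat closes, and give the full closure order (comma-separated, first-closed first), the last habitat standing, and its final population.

Round 1: Ashgrove=24 Cedarfen=21 Elkhorn=25 Fernhollow=20 → close Cedarfen (overflow 15)
  21÷3 = 7 each, +1 to first 0
Round 2: Ashgrove=31 Elkhorn=32 Fernhollow=27 → close Elkhorn (overflow 21)
  32÷2 = 16 each, +1 to first 0
Round 3: Ashgrove=47 Fernhollow=43 → close Ashgrove (overflow 33)
  47÷1 = 47 each, +1 to first 0

Closure order: Cedarfen, Elkhorn, Ashgrove
Last habitat: Fernhollow with 90 animals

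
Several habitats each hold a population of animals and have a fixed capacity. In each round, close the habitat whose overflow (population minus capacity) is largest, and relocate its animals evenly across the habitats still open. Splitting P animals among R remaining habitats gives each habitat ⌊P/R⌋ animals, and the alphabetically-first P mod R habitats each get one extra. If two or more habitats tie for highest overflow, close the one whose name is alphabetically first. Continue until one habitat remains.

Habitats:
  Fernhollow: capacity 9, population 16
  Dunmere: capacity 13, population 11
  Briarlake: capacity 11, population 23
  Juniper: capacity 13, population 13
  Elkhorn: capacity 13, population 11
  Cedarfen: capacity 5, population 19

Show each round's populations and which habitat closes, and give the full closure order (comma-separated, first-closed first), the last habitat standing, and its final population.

Closure order: Cedarfen, Briarlake, Fernhollow, Dunmere, Elkhorn
Last habitat: Juniper with 93 animals

Round 1: Briarlake=23 Cedarfen=19 Dunmere=11 Elkhorn=11 Fernhollow=16 Juniper=13 → close Cedarfen (overflow 14)
  19÷5 = 3 each, +1 to first 4
Round 2: Briarlake=27 Dunmere=15 Elkhorn=15 Fernhollow=20 Juniper=16 → close Briarlake (overflow 16)
  27÷4 = 6 each, +1 to first 3
Round 3: Dunmere=22 Elkhorn=22 Fernhollow=27 Juniper=22 → close Fernhollow (overflow 18)
  27÷3 = 9 each, +1 to first 0
Round 4: Dunmere=31 Elkhorn=31 Juniper=31 → close Dunmere (overflow 18)
  31÷2 = 15 each, +1 to first 1
Round 5: Elkhorn=47 Juniper=46 → close Elkhorn (overflow 34)
  47÷1 = 47 each, +1 to first 0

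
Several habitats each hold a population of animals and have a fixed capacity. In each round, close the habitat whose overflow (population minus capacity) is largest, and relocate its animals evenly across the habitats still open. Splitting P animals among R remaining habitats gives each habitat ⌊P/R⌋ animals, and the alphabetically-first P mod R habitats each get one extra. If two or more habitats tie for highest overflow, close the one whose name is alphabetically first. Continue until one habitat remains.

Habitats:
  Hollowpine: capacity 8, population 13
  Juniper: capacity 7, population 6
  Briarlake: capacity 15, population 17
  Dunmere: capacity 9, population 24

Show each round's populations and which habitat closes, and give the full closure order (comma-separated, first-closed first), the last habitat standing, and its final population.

Round 1: Briarlake=17 Dunmere=24 Hollowpine=13 Juniper=6 → close Dunmere (overflow 15)
  24÷3 = 8 each, +1 to first 0
Round 2: Briarlake=25 Hollowpine=21 Juniper=14 → close Hollowpine (overflow 13)
  21÷2 = 10 each, +1 to first 1
Round 3: Briarlake=36 Juniper=24 → close Briarlake (overflow 21)
  36÷1 = 36 each, +1 to first 0

Closure order: Dunmere, Hollowpine, Briarlake
Last habitat: Juniper with 60 animals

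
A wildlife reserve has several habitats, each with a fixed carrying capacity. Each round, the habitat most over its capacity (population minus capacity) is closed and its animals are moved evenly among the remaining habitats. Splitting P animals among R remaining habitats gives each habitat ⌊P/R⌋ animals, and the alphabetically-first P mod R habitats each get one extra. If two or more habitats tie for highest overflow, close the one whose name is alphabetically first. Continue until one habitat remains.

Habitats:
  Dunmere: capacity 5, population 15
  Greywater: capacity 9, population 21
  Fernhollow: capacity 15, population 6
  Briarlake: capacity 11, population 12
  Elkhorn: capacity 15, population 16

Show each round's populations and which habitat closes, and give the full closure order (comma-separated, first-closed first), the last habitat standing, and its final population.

Closure order: Greywater, Dunmere, Briarlake, Elkhorn
Last habitat: Fernhollow with 70 animals

Round 1: Briarlake=12 Dunmere=15 Elkhorn=16 Fernhollow=6 Greywater=21 → close Greywater (overflow 12)
  21÷4 = 5 each, +1 to first 1
Round 2: Briarlake=18 Dunmere=20 Elkhorn=21 Fernhollow=11 → close Dunmere (overflow 15)
  20÷3 = 6 each, +1 to first 2
Round 3: Briarlake=25 Elkhorn=28 Fernhollow=17 → close Briarlake (overflow 14)
  25÷2 = 12 each, +1 to first 1
Round 4: Elkhorn=41 Fernhollow=29 → close Elkhorn (overflow 26)
  41÷1 = 41 each, +1 to first 0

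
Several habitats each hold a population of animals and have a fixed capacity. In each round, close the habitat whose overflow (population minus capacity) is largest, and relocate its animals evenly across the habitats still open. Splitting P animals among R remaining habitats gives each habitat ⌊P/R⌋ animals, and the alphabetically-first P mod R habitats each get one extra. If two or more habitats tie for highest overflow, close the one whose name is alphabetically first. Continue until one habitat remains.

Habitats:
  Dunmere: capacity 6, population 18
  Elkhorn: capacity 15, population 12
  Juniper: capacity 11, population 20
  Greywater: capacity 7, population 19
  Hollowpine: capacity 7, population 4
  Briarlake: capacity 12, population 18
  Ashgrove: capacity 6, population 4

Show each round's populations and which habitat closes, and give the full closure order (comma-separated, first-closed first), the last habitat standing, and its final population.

Closure order: Dunmere, Greywater, Juniper, Briarlake, Ashgrove, Elkhorn
Last habitat: Hollowpine with 95 animals

Round 1: Ashgrove=4 Briarlake=18 Dunmere=18 Elkhorn=12 Greywater=19 Hollowpine=4 Juniper=20 → close Dunmere (overflow 12)
  18÷6 = 3 each, +1 to first 0
Round 2: Ashgrove=7 Briarlake=21 Elkhorn=15 Greywater=22 Hollowpine=7 Juniper=23 → close Greywater (overflow 15)
  22÷5 = 4 each, +1 to first 2
Round 3: Ashgrove=12 Briarlake=26 Elkhorn=19 Hollowpine=11 Juniper=27 → close Juniper (overflow 16)
  27÷4 = 6 each, +1 to first 3
Round 4: Ashgrove=19 Briarlake=33 Elkhorn=26 Hollowpine=17 → close Briarlake (overflow 21)
  33÷3 = 11 each, +1 to first 0
Round 5: Ashgrove=30 Elkhorn=37 Hollowpine=28 → close Ashgrove (overflow 24)
  30÷2 = 15 each, +1 to first 0
Round 6: Elkhorn=52 Hollowpine=43 → close Elkhorn (overflow 37)
  52÷1 = 52 each, +1 to first 0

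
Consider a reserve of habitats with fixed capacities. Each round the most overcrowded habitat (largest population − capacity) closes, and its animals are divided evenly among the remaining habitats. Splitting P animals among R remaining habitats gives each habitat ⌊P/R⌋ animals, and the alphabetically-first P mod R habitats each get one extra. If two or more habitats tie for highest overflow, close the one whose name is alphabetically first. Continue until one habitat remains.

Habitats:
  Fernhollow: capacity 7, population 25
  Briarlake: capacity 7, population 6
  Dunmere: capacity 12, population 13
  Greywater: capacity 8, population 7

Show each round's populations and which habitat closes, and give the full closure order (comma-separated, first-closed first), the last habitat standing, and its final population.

Round 1: Briarlake=6 Dunmere=13 Fernhollow=25 Greywater=7 → close Fernhollow (overflow 18)
  25÷3 = 8 each, +1 to first 1
Round 2: Briarlake=15 Dunmere=21 Greywater=15 → close Dunmere (overflow 9)
  21÷2 = 10 each, +1 to first 1
Round 3: Briarlake=26 Greywater=25 → close Briarlake (overflow 19)
  26÷1 = 26 each, +1 to first 0

Closure order: Fernhollow, Dunmere, Briarlake
Last habitat: Greywater with 51 animals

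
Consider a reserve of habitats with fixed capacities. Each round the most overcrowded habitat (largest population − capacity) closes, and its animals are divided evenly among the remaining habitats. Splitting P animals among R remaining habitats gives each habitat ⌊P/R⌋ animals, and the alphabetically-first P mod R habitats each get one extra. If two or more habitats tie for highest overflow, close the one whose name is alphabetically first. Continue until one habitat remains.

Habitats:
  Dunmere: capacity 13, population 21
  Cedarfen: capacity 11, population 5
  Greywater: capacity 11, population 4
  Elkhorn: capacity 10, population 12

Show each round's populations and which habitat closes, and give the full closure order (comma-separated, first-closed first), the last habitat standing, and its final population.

Round 1: Cedarfen=5 Dunmere=21 Elkhorn=12 Greywater=4 → close Dunmere (overflow 8)
  21÷3 = 7 each, +1 to first 0
Round 2: Cedarfen=12 Elkhorn=19 Greywater=11 → close Elkhorn (overflow 9)
  19÷2 = 9 each, +1 to first 1
Round 3: Cedarfen=22 Greywater=20 → close Cedarfen (overflow 11)
  22÷1 = 22 each, +1 to first 0

Closure order: Dunmere, Elkhorn, Cedarfen
Last habitat: Greywater with 42 animals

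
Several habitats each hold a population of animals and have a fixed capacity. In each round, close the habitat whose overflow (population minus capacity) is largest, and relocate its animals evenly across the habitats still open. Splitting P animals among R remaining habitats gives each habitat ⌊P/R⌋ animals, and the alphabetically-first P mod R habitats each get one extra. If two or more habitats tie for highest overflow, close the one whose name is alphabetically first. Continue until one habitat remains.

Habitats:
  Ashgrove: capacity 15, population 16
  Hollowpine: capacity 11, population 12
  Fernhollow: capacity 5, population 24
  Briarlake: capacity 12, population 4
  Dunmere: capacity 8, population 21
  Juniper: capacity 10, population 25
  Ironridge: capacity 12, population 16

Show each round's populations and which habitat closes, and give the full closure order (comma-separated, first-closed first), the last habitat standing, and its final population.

Round 1: Ashgrove=16 Briarlake=4 Dunmere=21 Fernhollow=24 Hollowpine=12 Ironridge=16 Juniper=25 → close Fernhollow (overflow 19)
  24÷6 = 4 each, +1 to first 0
Round 2: Ashgrove=20 Briarlake=8 Dunmere=25 Hollowpine=16 Ironridge=20 Juniper=29 → close Juniper (overflow 19)
  29÷5 = 5 each, +1 to first 4
Round 3: Ashgrove=26 Briarlake=14 Dunmere=31 Hollowpine=22 Ironridge=25 → close Dunmere (overflow 23)
  31÷4 = 7 each, +1 to first 3
Round 4: Ashgrove=34 Briarlake=22 Hollowpine=30 Ironridge=32 → close Ironridge (overflow 20)
  32÷3 = 10 each, +1 to first 2
Round 5: Ashgrove=45 Briarlake=33 Hollowpine=40 → close Ashgrove (overflow 30)
  45÷2 = 22 each, +1 to first 1
Round 6: Briarlake=56 Hollowpine=62 → close Hollowpine (overflow 51)
  62÷1 = 62 each, +1 to first 0

Closure order: Fernhollow, Juniper, Dunmere, Ironridge, Ashgrove, Hollowpine
Last habitat: Briarlake with 118 animals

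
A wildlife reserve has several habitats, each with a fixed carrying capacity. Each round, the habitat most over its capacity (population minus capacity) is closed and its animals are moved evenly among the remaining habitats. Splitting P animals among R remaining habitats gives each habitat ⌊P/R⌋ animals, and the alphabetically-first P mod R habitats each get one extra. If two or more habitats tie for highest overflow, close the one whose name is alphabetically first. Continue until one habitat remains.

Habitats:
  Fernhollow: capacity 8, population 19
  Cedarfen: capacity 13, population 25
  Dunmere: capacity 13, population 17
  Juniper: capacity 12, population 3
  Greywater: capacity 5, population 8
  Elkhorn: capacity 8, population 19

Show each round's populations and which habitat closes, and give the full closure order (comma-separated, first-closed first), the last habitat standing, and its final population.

Round 1: Cedarfen=25 Dunmere=17 Elkhorn=19 Fernhollow=19 Greywater=8 Juniper=3 → close Cedarfen (overflow 12)
  25÷5 = 5 each, +1 to first 0
Round 2: Dunmere=22 Elkhorn=24 Fernhollow=24 Greywater=13 Juniper=8 → close Elkhorn (overflow 16)
  24÷4 = 6 each, +1 to first 0
Round 3: Dunmere=28 Fernhollow=30 Greywater=19 Juniper=14 → close Fernhollow (overflow 22)
  30÷3 = 10 each, +1 to first 0
Round 4: Dunmere=38 Greywater=29 Juniper=24 → close Dunmere (overflow 25)
  38÷2 = 19 each, +1 to first 0
Round 5: Greywater=48 Juniper=43 → close Greywater (overflow 43)
  48÷1 = 48 each, +1 to first 0

Closure order: Cedarfen, Elkhorn, Fernhollow, Dunmere, Greywater
Last habitat: Juniper with 91 animals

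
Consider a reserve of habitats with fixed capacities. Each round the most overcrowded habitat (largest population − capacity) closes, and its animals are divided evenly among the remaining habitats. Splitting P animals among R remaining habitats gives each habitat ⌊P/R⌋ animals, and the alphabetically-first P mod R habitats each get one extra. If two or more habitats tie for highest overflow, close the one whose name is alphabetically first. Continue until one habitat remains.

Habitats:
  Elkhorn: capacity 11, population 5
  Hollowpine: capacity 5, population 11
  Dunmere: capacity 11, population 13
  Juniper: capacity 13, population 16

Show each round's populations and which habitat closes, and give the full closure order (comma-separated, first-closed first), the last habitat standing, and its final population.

Closure order: Hollowpine, Dunmere, Juniper
Last habitat: Elkhorn with 45 animals

Round 1: Dunmere=13 Elkhorn=5 Hollowpine=11 Juniper=16 → close Hollowpine (overflow 6)
  11÷3 = 3 each, +1 to first 2
Round 2: Dunmere=17 Elkhorn=9 Juniper=19 → close Dunmere (overflow 6)
  17÷2 = 8 each, +1 to first 1
Round 3: Elkhorn=18 Juniper=27 → close Juniper (overflow 14)
  27÷1 = 27 each, +1 to first 0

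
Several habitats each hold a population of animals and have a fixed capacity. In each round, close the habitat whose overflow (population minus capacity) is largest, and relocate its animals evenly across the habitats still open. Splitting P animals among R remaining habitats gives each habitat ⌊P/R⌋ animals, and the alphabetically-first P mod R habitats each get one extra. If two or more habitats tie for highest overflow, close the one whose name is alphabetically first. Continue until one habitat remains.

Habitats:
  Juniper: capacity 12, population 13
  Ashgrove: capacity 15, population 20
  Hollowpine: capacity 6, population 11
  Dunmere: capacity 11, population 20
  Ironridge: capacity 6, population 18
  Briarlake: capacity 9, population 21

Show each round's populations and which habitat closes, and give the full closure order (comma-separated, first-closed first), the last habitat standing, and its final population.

Round 1: Ashgrove=20 Briarlake=21 Dunmere=20 Hollowpine=11 Ironridge=18 Juniper=13 → close Briarlake (overflow 12)
  21÷5 = 4 each, +1 to first 1
Round 2: Ashgrove=25 Dunmere=24 Hollowpine=15 Ironridge=22 Juniper=17 → close Ironridge (overflow 16)
  22÷4 = 5 each, +1 to first 2
Round 3: Ashgrove=31 Dunmere=30 Hollowpine=20 Juniper=22 → close Dunmere (overflow 19)
  30÷3 = 10 each, +1 to first 0
Round 4: Ashgrove=41 Hollowpine=30 Juniper=32 → close Ashgrove (overflow 26)
  41÷2 = 20 each, +1 to first 1
Round 5: Hollowpine=51 Juniper=52 → close Hollowpine (overflow 45)
  51÷1 = 51 each, +1 to first 0

Closure order: Briarlake, Ironridge, Dunmere, Ashgrove, Hollowpine
Last habitat: Juniper with 103 animals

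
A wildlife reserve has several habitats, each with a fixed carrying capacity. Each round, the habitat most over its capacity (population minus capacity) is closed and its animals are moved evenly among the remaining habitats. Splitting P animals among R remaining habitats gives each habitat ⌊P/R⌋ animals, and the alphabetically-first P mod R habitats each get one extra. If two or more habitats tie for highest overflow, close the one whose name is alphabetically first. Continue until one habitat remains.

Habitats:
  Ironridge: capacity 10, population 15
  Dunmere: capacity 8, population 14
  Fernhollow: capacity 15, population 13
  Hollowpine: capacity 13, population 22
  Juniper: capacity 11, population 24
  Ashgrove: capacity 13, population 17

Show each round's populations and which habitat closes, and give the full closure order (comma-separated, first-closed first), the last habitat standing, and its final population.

Round 1: Ashgrove=17 Dunmere=14 Fernhollow=13 Hollowpine=22 Ironridge=15 Juniper=24 → close Juniper (overflow 13)
  24÷5 = 4 each, +1 to first 4
Round 2: Ashgrove=22 Dunmere=19 Fernhollow=18 Hollowpine=27 Ironridge=19 → close Hollowpine (overflow 14)
  27÷4 = 6 each, +1 to first 3
Round 3: Ashgrove=29 Dunmere=26 Fernhollow=25 Ironridge=25 → close Dunmere (overflow 18)
  26÷3 = 8 each, +1 to first 2
Round 4: Ashgrove=38 Fernhollow=34 Ironridge=33 → close Ashgrove (overflow 25)
  38÷2 = 19 each, +1 to first 0
Round 5: Fernhollow=53 Ironridge=52 → close Ironridge (overflow 42)
  52÷1 = 52 each, +1 to first 0

Closure order: Juniper, Hollowpine, Dunmere, Ashgrove, Ironridge
Last habitat: Fernhollow with 105 animals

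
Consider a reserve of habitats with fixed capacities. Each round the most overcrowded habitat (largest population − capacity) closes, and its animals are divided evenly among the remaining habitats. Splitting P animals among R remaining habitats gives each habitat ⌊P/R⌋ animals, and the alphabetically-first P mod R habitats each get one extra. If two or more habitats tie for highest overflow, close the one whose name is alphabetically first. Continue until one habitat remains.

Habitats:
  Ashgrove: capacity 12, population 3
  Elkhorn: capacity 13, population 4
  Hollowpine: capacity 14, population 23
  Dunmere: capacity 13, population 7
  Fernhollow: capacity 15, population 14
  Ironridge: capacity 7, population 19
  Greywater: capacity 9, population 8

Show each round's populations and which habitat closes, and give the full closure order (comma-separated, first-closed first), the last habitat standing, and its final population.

Closure order: Ironridge, Hollowpine, Fernhollow, Greywater, Dunmere, Ashgrove
Last habitat: Elkhorn with 78 animals

Round 1: Ashgrove=3 Dunmere=7 Elkhorn=4 Fernhollow=14 Greywater=8 Hollowpine=23 Ironridge=19 → close Ironridge (overflow 12)
  19÷6 = 3 each, +1 to first 1
Round 2: Ashgrove=7 Dunmere=10 Elkhorn=7 Fernhollow=17 Greywater=11 Hollowpine=26 → close Hollowpine (overflow 12)
  26÷5 = 5 each, +1 to first 1
Round 3: Ashgrove=13 Dunmere=15 Elkhorn=12 Fernhollow=22 Greywater=16 → close Fernhollow (overflow 7)
  22÷4 = 5 each, +1 to first 2
Round 4: Ashgrove=19 Dunmere=21 Elkhorn=17 Greywater=21 → close Greywater (overflow 12)
  21÷3 = 7 each, +1 to first 0
Round 5: Ashgrove=26 Dunmere=28 Elkhorn=24 → close Dunmere (overflow 15)
  28÷2 = 14 each, +1 to first 0
Round 6: Ashgrove=40 Elkhorn=38 → close Ashgrove (overflow 28)
  40÷1 = 40 each, +1 to first 0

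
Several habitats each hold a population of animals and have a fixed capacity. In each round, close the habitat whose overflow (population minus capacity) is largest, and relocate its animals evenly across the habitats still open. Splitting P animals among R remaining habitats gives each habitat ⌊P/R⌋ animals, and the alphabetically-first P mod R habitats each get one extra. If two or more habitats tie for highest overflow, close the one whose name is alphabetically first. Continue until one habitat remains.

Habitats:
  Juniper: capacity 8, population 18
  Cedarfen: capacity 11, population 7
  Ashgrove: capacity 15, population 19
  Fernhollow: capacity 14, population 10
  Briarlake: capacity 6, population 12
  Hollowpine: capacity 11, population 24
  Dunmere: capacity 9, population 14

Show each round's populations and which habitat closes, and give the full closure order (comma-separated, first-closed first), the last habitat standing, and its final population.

Round 1: Ashgrove=19 Briarlake=12 Cedarfen=7 Dunmere=14 Fernhollow=10 Hollowpine=24 Juniper=18 → close Hollowpine (overflow 13)
  24÷6 = 4 each, +1 to first 0
Round 2: Ashgrove=23 Briarlake=16 Cedarfen=11 Dunmere=18 Fernhollow=14 Juniper=22 → close Juniper (overflow 14)
  22÷5 = 4 each, +1 to first 2
Round 3: Ashgrove=28 Briarlake=21 Cedarfen=15 Dunmere=22 Fernhollow=18 → close Briarlake (overflow 15)
  21÷4 = 5 each, +1 to first 1
Round 4: Ashgrove=34 Cedarfen=20 Dunmere=27 Fernhollow=23 → close Ashgrove (overflow 19)
  34÷3 = 11 each, +1 to first 1
Round 5: Cedarfen=32 Dunmere=38 Fernhollow=34 → close Dunmere (overflow 29)
  38÷2 = 19 each, +1 to first 0
Round 6: Cedarfen=51 Fernhollow=53 → close Cedarfen (overflow 40)
  51÷1 = 51 each, +1 to first 0

Closure order: Hollowpine, Juniper, Briarlake, Ashgrove, Dunmere, Cedarfen
Last habitat: Fernhollow with 104 animals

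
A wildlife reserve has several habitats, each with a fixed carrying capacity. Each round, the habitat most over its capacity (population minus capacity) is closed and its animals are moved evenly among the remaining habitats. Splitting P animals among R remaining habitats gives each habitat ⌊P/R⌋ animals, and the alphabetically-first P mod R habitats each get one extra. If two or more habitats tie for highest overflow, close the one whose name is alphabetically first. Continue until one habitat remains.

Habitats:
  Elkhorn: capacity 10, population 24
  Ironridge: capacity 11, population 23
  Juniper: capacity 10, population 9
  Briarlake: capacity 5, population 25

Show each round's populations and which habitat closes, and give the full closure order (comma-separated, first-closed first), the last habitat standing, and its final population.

Round 1: Briarlake=25 Elkhorn=24 Ironridge=23 Juniper=9 → close Briarlake (overflow 20)
  25÷3 = 8 each, +1 to first 1
Round 2: Elkhorn=33 Ironridge=31 Juniper=17 → close Elkhorn (overflow 23)
  33÷2 = 16 each, +1 to first 1
Round 3: Ironridge=48 Juniper=33 → close Ironridge (overflow 37)
  48÷1 = 48 each, +1 to first 0

Closure order: Briarlake, Elkhorn, Ironridge
Last habitat: Juniper with 81 animals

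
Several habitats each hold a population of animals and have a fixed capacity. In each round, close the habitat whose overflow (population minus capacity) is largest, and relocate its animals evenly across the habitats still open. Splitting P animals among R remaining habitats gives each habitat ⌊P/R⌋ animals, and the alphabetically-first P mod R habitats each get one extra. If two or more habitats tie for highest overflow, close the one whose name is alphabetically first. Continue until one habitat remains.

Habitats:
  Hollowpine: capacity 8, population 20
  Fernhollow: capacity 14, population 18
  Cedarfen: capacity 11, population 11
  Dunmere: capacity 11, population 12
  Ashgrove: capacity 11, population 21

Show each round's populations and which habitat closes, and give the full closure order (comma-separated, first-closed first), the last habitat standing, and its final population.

Closure order: Hollowpine, Ashgrove, Fernhollow, Cedarfen
Last habitat: Dunmere with 82 animals

Round 1: Ashgrove=21 Cedarfen=11 Dunmere=12 Fernhollow=18 Hollowpine=20 → close Hollowpine (overflow 12)
  20÷4 = 5 each, +1 to first 0
Round 2: Ashgrove=26 Cedarfen=16 Dunmere=17 Fernhollow=23 → close Ashgrove (overflow 15)
  26÷3 = 8 each, +1 to first 2
Round 3: Cedarfen=25 Dunmere=26 Fernhollow=31 → close Fernhollow (overflow 17)
  31÷2 = 15 each, +1 to first 1
Round 4: Cedarfen=41 Dunmere=41 → close Cedarfen (overflow 30)
  41÷1 = 41 each, +1 to first 0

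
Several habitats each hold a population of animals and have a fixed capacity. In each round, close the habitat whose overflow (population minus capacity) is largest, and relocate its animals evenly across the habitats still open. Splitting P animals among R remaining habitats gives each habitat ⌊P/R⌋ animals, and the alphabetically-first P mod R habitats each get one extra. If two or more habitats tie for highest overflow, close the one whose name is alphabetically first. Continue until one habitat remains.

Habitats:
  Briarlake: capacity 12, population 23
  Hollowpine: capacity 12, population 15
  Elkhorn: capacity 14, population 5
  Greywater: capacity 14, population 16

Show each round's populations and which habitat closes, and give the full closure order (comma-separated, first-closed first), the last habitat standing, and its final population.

Round 1: Briarlake=23 Elkhorn=5 Greywater=16 Hollowpine=15 → close Briarlake (overflow 11)
  23÷3 = 7 each, +1 to first 2
Round 2: Elkhorn=13 Greywater=24 Hollowpine=22 → close Greywater (overflow 10)
  24÷2 = 12 each, +1 to first 0
Round 3: Elkhorn=25 Hollowpine=34 → close Hollowpine (overflow 22)
  34÷1 = 34 each, +1 to first 0

Closure order: Briarlake, Greywater, Hollowpine
Last habitat: Elkhorn with 59 animals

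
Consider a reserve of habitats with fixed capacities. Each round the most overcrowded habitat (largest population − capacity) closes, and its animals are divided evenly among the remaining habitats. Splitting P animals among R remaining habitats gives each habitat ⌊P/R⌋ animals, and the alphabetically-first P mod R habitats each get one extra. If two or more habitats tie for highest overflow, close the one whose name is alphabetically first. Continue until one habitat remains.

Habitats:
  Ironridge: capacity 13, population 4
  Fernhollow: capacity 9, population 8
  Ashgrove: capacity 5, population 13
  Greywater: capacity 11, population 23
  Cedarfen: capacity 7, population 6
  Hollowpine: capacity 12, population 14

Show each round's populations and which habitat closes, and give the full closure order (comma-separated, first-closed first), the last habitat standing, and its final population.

Round 1: Ashgrove=13 Cedarfen=6 Fernhollow=8 Greywater=23 Hollowpine=14 Ironridge=4 → close Greywater (overflow 12)
  23÷5 = 4 each, +1 to first 3
Round 2: Ashgrove=18 Cedarfen=11 Fernhollow=13 Hollowpine=18 Ironridge=8 → close Ashgrove (overflow 13)
  18÷4 = 4 each, +1 to first 2
Round 3: Cedarfen=16 Fernhollow=18 Hollowpine=22 Ironridge=12 → close Hollowpine (overflow 10)
  22÷3 = 7 each, +1 to first 1
Round 4: Cedarfen=24 Fernhollow=25 Ironridge=19 → close Cedarfen (overflow 17)
  24÷2 = 12 each, +1 to first 0
Round 5: Fernhollow=37 Ironridge=31 → close Fernhollow (overflow 28)
  37÷1 = 37 each, +1 to first 0

Closure order: Greywater, Ashgrove, Hollowpine, Cedarfen, Fernhollow
Last habitat: Ironridge with 68 animals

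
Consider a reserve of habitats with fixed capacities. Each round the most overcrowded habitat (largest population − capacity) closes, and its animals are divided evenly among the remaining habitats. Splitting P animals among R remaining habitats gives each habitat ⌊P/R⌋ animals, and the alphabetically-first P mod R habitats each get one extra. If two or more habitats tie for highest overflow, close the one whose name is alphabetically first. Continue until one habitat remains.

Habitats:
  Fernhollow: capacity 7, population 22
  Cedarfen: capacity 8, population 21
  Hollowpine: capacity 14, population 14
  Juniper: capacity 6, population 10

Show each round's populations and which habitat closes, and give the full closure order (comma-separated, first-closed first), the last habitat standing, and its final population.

Round 1: Cedarfen=21 Fernhollow=22 Hollowpine=14 Juniper=10 → close Fernhollow (overflow 15)
  22÷3 = 7 each, +1 to first 1
Round 2: Cedarfen=29 Hollowpine=21 Juniper=17 → close Cedarfen (overflow 21)
  29÷2 = 14 each, +1 to first 1
Round 3: Hollowpine=36 Juniper=31 → close Juniper (overflow 25)
  31÷1 = 31 each, +1 to first 0

Closure order: Fernhollow, Cedarfen, Juniper
Last habitat: Hollowpine with 67 animals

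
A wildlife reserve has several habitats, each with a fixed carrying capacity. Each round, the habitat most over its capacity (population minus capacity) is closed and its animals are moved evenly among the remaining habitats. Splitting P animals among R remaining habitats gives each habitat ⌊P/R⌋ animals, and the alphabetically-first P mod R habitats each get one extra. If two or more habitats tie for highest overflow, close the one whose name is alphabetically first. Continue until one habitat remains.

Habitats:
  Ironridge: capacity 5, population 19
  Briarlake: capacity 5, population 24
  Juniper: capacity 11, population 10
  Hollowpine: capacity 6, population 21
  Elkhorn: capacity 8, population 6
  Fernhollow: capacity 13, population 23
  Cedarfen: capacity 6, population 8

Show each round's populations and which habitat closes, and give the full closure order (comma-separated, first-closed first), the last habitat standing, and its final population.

Closure order: Briarlake, Hollowpine, Ironridge, Fernhollow, Cedarfen, Elkhorn
Last habitat: Juniper with 111 animals

Round 1: Briarlake=24 Cedarfen=8 Elkhorn=6 Fernhollow=23 Hollowpine=21 Ironridge=19 Juniper=10 → close Briarlake (overflow 19)
  24÷6 = 4 each, +1 to first 0
Round 2: Cedarfen=12 Elkhorn=10 Fernhollow=27 Hollowpine=25 Ironridge=23 Juniper=14 → close Hollowpine (overflow 19)
  25÷5 = 5 each, +1 to first 0
Round 3: Cedarfen=17 Elkhorn=15 Fernhollow=32 Ironridge=28 Juniper=19 → close Ironridge (overflow 23)
  28÷4 = 7 each, +1 to first 0
Round 4: Cedarfen=24 Elkhorn=22 Fernhollow=39 Juniper=26 → close Fernhollow (overflow 26)
  39÷3 = 13 each, +1 to first 0
Round 5: Cedarfen=37 Elkhorn=35 Juniper=39 → close Cedarfen (overflow 31)
  37÷2 = 18 each, +1 to first 1
Round 6: Elkhorn=54 Juniper=57 → close Elkhorn (overflow 46)
  54÷1 = 54 each, +1 to first 0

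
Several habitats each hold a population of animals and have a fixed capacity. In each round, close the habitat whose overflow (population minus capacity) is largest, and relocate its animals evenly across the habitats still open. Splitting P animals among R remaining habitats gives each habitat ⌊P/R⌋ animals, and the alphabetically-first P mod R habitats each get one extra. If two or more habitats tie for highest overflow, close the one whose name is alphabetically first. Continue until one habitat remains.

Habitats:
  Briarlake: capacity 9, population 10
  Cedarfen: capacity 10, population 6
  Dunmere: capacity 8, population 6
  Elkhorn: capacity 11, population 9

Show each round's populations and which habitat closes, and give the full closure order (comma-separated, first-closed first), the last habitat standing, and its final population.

Closure order: Briarlake, Dunmere, Cedarfen
Last habitat: Elkhorn with 31 animals

Round 1: Briarlake=10 Cedarfen=6 Dunmere=6 Elkhorn=9 → close Briarlake (overflow 1)
  10÷3 = 3 each, +1 to first 1
Round 2: Cedarfen=10 Dunmere=9 Elkhorn=12 → close Dunmere (overflow 1)
  9÷2 = 4 each, +1 to first 1
Round 3: Cedarfen=15 Elkhorn=16 → close Cedarfen (overflow 5)
  15÷1 = 15 each, +1 to first 0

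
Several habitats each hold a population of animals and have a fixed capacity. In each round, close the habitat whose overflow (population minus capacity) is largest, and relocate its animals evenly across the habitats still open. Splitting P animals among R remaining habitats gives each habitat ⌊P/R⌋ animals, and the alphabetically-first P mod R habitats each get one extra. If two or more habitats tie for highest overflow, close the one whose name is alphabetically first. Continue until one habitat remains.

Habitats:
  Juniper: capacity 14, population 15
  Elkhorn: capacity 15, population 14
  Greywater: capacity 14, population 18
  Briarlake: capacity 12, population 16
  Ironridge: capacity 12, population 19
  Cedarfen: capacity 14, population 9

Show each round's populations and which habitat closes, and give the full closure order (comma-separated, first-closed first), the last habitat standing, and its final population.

Round 1: Briarlake=16 Cedarfen=9 Elkhorn=14 Greywater=18 Ironridge=19 Juniper=15 → close Ironridge (overflow 7)
  19÷5 = 3 each, +1 to first 4
Round 2: Briarlake=20 Cedarfen=13 Elkhorn=18 Greywater=22 Juniper=18 → close Briarlake (overflow 8)
  20÷4 = 5 each, +1 to first 0
Round 3: Cedarfen=18 Elkhorn=23 Greywater=27 Juniper=23 → close Greywater (overflow 13)
  27÷3 = 9 each, +1 to first 0
Round 4: Cedarfen=27 Elkhorn=32 Juniper=32 → close Juniper (overflow 18)
  32÷2 = 16 each, +1 to first 0
Round 5: Cedarfen=43 Elkhorn=48 → close Elkhorn (overflow 33)
  48÷1 = 48 each, +1 to first 0

Closure order: Ironridge, Briarlake, Greywater, Juniper, Elkhorn
Last habitat: Cedarfen with 91 animals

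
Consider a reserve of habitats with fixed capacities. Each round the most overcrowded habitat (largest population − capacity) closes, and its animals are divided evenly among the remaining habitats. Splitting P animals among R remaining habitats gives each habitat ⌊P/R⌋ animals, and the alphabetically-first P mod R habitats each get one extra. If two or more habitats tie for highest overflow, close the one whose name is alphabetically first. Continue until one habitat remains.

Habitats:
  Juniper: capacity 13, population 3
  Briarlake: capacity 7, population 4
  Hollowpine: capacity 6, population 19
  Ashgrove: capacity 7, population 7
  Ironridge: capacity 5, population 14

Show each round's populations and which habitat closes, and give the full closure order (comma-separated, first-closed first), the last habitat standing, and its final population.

Round 1: Ashgrove=7 Briarlake=4 Hollowpine=19 Ironridge=14 Juniper=3 → close Hollowpine (overflow 13)
  19÷4 = 4 each, +1 to first 3
Round 2: Ashgrove=12 Briarlake=9 Ironridge=19 Juniper=7 → close Ironridge (overflow 14)
  19÷3 = 6 each, +1 to first 1
Round 3: Ashgrove=19 Briarlake=15 Juniper=13 → close Ashgrove (overflow 12)
  19÷2 = 9 each, +1 to first 1
Round 4: Briarlake=25 Juniper=22 → close Briarlake (overflow 18)
  25÷1 = 25 each, +1 to first 0

Closure order: Hollowpine, Ironridge, Ashgrove, Briarlake
Last habitat: Juniper with 47 animals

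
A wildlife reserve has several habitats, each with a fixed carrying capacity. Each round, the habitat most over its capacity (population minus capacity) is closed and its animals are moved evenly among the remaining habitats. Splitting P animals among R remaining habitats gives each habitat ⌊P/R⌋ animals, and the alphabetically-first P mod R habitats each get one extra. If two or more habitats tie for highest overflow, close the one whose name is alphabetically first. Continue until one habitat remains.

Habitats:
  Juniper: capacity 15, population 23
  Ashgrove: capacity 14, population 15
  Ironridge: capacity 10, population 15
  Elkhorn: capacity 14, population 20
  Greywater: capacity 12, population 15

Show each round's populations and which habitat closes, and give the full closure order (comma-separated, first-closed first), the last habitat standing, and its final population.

Closure order: Juniper, Elkhorn, Greywater, Ironridge
Last habitat: Ashgrove with 88 animals

Round 1: Ashgrove=15 Elkhorn=20 Greywater=15 Ironridge=15 Juniper=23 → close Juniper (overflow 8)
  23÷4 = 5 each, +1 to first 3
Round 2: Ashgrove=21 Elkhorn=26 Greywater=21 Ironridge=20 → close Elkhorn (overflow 12)
  26÷3 = 8 each, +1 to first 2
Round 3: Ashgrove=30 Greywater=30 Ironridge=28 → close Greywater (overflow 18)
  30÷2 = 15 each, +1 to first 0
Round 4: Ashgrove=45 Ironridge=43 → close Ironridge (overflow 33)
  43÷1 = 43 each, +1 to first 0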